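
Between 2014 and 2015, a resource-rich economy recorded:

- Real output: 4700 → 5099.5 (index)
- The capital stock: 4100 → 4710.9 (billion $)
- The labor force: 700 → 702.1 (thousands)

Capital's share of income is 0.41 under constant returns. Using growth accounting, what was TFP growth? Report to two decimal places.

TFP growth was 2.21%.

Real output growth = (5099.5 − 4700) / 4700 = 8.5%.
The capital stock growth = (4710.9 − 4100) / 4100 = 14.9%.
The labor force growth = (702.1 − 700) / 700 = 0.3%.
Labor's share = 1 − 0.41 = 0.59.
The capital stock: 0.41 × 14.9 = 6.109 pp.
The labor force: 0.59 × 0.3 = 0.177 pp.
TFP growth = 8.5 − 6.286 = 2.214%.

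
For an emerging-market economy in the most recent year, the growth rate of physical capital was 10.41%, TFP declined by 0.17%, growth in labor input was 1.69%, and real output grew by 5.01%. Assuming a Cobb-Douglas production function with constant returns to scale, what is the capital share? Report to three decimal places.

The capital share is 0.400.

gY = gA + α·gK + (1−α)·gL, so gY − gA − gL = α(gK − gL).
5.01 + 0.17 − 1.69 = α × (10.41 − 1.69).
3.49 = 8.72 α, so α = 0.40023.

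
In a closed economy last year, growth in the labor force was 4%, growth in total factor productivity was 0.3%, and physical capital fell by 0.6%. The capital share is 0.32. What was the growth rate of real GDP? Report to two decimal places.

Labor's share = 1 − 0.32 = 0.68.
Physical capital: 0.32 × (-0.6) = -0.192 pp.
The labor force: 0.68 × 4 = 2.72 pp.
Output growth = 0.3 + 2.528 = 2.828%.

Real GDP grew 2.83%.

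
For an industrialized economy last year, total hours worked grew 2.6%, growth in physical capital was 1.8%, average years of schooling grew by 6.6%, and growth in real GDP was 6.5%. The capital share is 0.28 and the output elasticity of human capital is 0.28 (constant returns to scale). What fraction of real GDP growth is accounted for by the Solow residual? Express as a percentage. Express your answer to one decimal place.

The Solow residual accounted for 46.2% of growth.

Labor's share = 1 − 0.28 − 0.28 = 0.44.
Physical capital: 0.28 × 1.8 = 0.504 pp.
Average years of schooling: 0.28 × 6.6 = 1.848 pp.
Total hours worked: 0.44 × 2.6 = 1.144 pp.
TFP growth = 6.5 − 3.496 = 3.004%.
TFP share of growth = 3.004 / 6.5 × 100 = 46.215%.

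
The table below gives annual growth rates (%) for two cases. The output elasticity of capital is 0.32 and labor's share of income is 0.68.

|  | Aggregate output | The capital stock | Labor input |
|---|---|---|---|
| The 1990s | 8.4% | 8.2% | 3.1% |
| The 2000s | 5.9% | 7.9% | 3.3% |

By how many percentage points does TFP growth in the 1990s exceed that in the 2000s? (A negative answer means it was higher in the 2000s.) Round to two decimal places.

Labor's share = 1 − 0.32 = 0.68.
The 1990s: TFP = 8.4 − 2.624 − 2.108 = 3.668%.
The 2000s: TFP = 5.9 − 2.528 − 2.244 = 1.128%.
Difference = 3.668 − (1.128) = 2.54 pp.

2.54 percentage points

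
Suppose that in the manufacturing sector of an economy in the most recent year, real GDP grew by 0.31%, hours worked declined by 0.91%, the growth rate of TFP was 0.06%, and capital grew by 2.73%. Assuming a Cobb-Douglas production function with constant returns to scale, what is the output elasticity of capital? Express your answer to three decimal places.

The output elasticity of capital is 0.319.

gY = gA + α·gK + (1−α)·gL, so gY − gA − gL = α(gK − gL).
0.31 − 0.06 + 0.91 = α × (2.73 − (-0.91)).
1.16 = 3.64 α, so α = 0.31868.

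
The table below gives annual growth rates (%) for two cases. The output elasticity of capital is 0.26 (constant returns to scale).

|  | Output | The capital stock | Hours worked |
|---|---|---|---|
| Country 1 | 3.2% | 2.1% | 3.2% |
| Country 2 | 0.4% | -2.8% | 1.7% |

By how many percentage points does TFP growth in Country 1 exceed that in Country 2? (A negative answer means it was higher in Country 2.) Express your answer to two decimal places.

0.42 percentage points

Labor's share = 1 − 0.26 = 0.74.
Country 1: TFP = 3.2 − 0.546 − 2.368 = 0.286%.
Country 2: TFP = 0.4 + 0.728 − 1.258 = -0.13%.
Difference = 0.286 − (-0.13) = 0.416 pp.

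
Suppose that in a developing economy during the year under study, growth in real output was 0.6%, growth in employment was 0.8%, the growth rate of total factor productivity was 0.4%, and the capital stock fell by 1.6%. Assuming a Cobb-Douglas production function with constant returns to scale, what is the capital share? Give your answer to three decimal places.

0.250

gY = gA + α·gK + (1−α)·gL, so gY − gA − gL = α(gK − gL).
0.6 − 0.4 − 0.8 = α × (-1.6 − 0.8).
-0.6 = -2.4 α, so α = 0.25.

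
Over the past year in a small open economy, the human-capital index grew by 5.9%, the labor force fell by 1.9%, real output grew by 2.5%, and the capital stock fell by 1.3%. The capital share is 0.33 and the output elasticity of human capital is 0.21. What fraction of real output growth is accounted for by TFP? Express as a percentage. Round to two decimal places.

Labor's share = 1 − 0.33 − 0.21 = 0.46.
The capital stock: 0.33 × (-1.3) = -0.429 pp.
The human-capital index: 0.21 × 5.9 = 1.239 pp.
The labor force: 0.46 × (-1.9) = -0.874 pp.
TFP growth = 2.5 + 0.064 = 2.564%.
TFP share of growth = 2.564 / 2.5 × 100 = 102.56%.

102.56%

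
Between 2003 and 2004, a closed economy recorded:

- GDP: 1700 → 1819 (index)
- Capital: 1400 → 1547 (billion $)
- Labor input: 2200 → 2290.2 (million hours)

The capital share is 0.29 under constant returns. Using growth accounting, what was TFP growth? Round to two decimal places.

TFP growth was 1.04%.

GDP growth = (1819 − 1700) / 1700 = 7%.
Capital growth = (1547 − 1400) / 1400 = 10.5%.
Labor input growth = (2290.2 − 2200) / 2200 = 4.1%.
Labor's share = 1 − 0.29 = 0.71.
Capital: 0.29 × 10.5 = 3.045 pp.
Labor input: 0.71 × 4.1 = 2.911 pp.
TFP growth = 7 − 5.956 = 1.044%.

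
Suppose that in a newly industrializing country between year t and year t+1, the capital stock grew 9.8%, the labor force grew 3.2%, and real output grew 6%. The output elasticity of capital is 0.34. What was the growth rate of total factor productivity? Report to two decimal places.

Labor's share = 1 − 0.34 = 0.66.
The capital stock: 0.34 × 9.8 = 3.332 pp.
The labor force: 0.66 × 3.2 = 2.112 pp.
TFP growth = 6 − 5.444 = 0.556%.

Total factor productivity growth was 0.56%.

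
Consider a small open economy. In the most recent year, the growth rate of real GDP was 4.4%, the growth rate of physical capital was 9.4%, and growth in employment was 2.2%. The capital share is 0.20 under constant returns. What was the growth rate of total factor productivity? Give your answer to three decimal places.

0.760%

Labor's share = 1 − 0.2 = 0.8.
Physical capital: 0.2 × 9.4 = 1.88 pp.
Employment: 0.8 × 2.2 = 1.76 pp.
TFP growth = 4.4 − 3.64 = 0.76%.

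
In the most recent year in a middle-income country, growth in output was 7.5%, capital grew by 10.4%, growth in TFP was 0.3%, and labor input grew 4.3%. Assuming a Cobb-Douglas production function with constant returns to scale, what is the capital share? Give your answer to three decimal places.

gY = gA + α·gK + (1−α)·gL, so gY − gA − gL = α(gK − gL).
7.5 − 0.3 − 4.3 = α × (10.4 − 4.3).
2.9 = 6.1 α, so α = 0.47541.

0.475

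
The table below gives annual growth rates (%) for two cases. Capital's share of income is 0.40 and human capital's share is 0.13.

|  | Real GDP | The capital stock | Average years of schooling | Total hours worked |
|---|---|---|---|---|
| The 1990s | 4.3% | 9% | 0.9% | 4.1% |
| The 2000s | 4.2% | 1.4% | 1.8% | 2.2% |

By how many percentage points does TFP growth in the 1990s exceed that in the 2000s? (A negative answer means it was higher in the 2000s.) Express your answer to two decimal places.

Labor's share = 1 − 0.4 − 0.13 = 0.47.
The 1990s: TFP = 4.3 − 3.6 − 0.117 − 1.927 = -1.344%.
The 2000s: TFP = 4.2 − 0.56 − 0.234 − 1.034 = 2.372%.
Difference = -1.344 − (2.372) = -3.716 pp.

-3.72 percentage points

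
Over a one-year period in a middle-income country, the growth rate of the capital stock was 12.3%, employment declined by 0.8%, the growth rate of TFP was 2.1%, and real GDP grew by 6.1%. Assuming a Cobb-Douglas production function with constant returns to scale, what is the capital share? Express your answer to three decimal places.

0.366

gY = gA + α·gK + (1−α)·gL, so gY − gA − gL = α(gK − gL).
6.1 − 2.1 + 0.8 = α × (12.3 − (-0.8)).
4.8 = 13.1 α, so α = 0.36641.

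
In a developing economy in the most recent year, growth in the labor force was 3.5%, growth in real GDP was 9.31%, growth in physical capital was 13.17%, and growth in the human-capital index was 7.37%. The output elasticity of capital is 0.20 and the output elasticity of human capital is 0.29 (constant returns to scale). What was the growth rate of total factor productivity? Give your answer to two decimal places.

Total factor productivity grew 2.75%.

Labor's share = 1 − 0.2 − 0.29 = 0.51.
Physical capital: 0.2 × 13.17 = 2.634 pp.
The human-capital index: 0.29 × 7.37 = 2.1373 pp.
The labor force: 0.51 × 3.5 = 1.785 pp.
TFP growth = 9.31 − 6.5563 = 2.7537%.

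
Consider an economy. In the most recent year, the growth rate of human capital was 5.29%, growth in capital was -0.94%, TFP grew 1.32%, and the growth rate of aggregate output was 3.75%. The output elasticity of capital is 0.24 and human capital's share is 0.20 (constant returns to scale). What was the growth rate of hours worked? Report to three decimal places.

Labor's share = 1 − 0.24 − 0.2 = 0.56.
gY = gA + 0.24×(-0.94) + 0.2×5.29 + 0.56×g.
0.56×g = 3.75 − 1.32 − 0.8324 = 1.5976.
g = 1.5976 / 0.56 = 2.85286%.

2.853%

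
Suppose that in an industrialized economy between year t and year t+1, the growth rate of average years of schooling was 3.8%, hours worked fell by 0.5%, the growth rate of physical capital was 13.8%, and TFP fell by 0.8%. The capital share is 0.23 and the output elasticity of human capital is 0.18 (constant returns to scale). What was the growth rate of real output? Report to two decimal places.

2.76%

Labor's share = 1 − 0.23 − 0.18 = 0.59.
Physical capital: 0.23 × 13.8 = 3.174 pp.
Average years of schooling: 0.18 × 3.8 = 0.684 pp.
Hours worked: 0.59 × (-0.5) = -0.295 pp.
Output growth = -0.8 + 3.563 = 2.763%.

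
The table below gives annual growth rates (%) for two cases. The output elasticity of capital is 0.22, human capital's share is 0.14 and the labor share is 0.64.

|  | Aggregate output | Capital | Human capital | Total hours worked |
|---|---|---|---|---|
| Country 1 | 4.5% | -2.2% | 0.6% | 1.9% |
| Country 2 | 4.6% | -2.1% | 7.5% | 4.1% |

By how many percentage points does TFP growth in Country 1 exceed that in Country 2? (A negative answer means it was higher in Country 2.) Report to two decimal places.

2.30 percentage points

Labor's share = 1 − 0.22 − 0.14 = 0.64.
Country 1: TFP = 4.5 + 0.484 − 0.084 − 1.216 = 3.684%.
Country 2: TFP = 4.6 + 0.462 − 1.05 − 2.624 = 1.388%.
Difference = 3.684 − (1.388) = 2.296 pp.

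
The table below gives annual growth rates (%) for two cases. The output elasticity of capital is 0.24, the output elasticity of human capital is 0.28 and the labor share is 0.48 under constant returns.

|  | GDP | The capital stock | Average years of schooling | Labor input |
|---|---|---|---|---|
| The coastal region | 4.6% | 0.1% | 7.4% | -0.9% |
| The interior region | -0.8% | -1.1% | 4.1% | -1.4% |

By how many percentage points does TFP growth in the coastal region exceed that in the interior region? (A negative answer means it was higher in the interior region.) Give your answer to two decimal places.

Labor's share = 1 − 0.24 − 0.28 = 0.48.
The coastal region: TFP = 4.6 − 0.024 − 2.072 + 0.432 = 2.936%.
The interior region: TFP = -0.8 + 0.264 − 1.148 + 0.672 = -1.012%.
Difference = 2.936 − (-1.012) = 3.948 pp.

3.95 percentage points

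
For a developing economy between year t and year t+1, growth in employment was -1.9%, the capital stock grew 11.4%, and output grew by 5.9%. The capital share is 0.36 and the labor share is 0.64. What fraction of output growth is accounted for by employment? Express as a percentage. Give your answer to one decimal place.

Labor's share = 1 − 0.36 = 0.64.
Employment contributed 0.64 × (-1.9) = -1.216 pp.
Share of growth = -1.216 / 5.9 × 100 = -20.61%.

-20.6%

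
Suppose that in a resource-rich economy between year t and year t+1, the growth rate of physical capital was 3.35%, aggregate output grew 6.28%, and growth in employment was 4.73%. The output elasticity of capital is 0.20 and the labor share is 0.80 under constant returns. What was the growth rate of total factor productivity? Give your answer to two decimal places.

1.83%

Labor's share = 1 − 0.2 = 0.8.
Physical capital: 0.2 × 3.35 = 0.67 pp.
Employment: 0.8 × 4.73 = 3.784 pp.
TFP growth = 6.28 − 4.454 = 1.826%.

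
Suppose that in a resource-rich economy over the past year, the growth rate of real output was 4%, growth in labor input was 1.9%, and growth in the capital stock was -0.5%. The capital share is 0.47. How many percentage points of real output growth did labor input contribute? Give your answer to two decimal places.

Labor's share = 1 − 0.47 = 0.53.
Contribution = share × growth = 0.53 × 1.9 = 1.007 pp.

1.01 pp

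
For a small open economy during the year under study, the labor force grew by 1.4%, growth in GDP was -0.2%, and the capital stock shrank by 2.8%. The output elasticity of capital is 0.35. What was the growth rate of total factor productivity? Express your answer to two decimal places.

Labor's share = 1 − 0.35 = 0.65.
The capital stock: 0.35 × (-2.8) = -0.98 pp.
The labor force: 0.65 × 1.4 = 0.91 pp.
TFP growth = -0.2 + 0.07 = -0.13%.

-0.13%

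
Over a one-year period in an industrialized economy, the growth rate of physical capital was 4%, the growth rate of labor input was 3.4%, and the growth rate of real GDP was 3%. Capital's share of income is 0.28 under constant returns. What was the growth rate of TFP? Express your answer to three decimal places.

-0.568%

Labor's share = 1 − 0.28 = 0.72.
Physical capital: 0.28 × 4 = 1.12 pp.
Labor input: 0.72 × 3.4 = 2.448 pp.
TFP growth = 3 − 3.568 = -0.568%.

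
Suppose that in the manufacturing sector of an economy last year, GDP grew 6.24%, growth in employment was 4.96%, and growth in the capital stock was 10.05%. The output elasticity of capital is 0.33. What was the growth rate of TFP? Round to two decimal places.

Labor's share = 1 − 0.33 = 0.67.
The capital stock: 0.33 × 10.05 = 3.3165 pp.
Employment: 0.67 × 4.96 = 3.3232 pp.
TFP growth = 6.24 − 6.6397 = -0.3997%.

-0.40%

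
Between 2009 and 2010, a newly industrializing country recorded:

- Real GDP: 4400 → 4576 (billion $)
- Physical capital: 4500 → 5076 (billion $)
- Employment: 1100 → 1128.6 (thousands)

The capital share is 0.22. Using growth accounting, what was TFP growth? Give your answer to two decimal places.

-0.84%

Real GDP growth = (4576 − 4400) / 4400 = 4%.
Physical capital growth = (5076 − 4500) / 4500 = 12.8%.
Employment growth = (1128.6 − 1100) / 1100 = 2.6%.
Labor's share = 1 − 0.22 = 0.78.
Physical capital: 0.22 × 12.8 = 2.816 pp.
Employment: 0.78 × 2.6 = 2.028 pp.
TFP growth = 4 − 4.844 = -0.844%.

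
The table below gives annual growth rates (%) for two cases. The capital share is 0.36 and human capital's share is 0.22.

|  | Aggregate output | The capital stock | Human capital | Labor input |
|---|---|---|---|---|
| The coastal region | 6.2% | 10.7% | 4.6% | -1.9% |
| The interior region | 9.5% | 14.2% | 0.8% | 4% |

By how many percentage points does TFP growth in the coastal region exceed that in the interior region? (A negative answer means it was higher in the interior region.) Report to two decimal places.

Labor's share = 1 − 0.36 − 0.22 = 0.42.
The coastal region: TFP = 6.2 − 3.852 − 1.012 + 0.798 = 2.134%.
The interior region: TFP = 9.5 − 5.112 − 0.176 − 1.68 = 2.532%.
Difference = 2.134 − (2.532) = -0.398 pp.

-0.40 percentage points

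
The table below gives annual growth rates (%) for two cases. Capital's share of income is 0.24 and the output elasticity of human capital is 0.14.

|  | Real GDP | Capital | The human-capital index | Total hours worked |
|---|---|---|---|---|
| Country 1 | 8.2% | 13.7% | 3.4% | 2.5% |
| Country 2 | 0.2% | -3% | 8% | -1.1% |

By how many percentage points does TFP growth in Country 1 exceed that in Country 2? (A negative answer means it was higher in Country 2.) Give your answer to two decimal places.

Labor's share = 1 − 0.24 − 0.14 = 0.62.
Country 1: TFP = 8.2 − 3.288 − 0.476 − 1.55 = 2.886%.
Country 2: TFP = 0.2 + 0.72 − 1.12 + 0.682 = 0.482%.
Difference = 2.886 − (0.482) = 2.404 pp.

2.40 percentage points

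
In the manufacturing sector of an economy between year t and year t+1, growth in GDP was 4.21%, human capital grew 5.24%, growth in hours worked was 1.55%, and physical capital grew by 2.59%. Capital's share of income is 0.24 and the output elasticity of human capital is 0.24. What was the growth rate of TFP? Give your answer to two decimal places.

Labor's share = 1 − 0.24 − 0.24 = 0.52.
Physical capital: 0.24 × 2.59 = 0.6216 pp.
Human capital: 0.24 × 5.24 = 1.2576 pp.
Hours worked: 0.52 × 1.55 = 0.806 pp.
TFP growth = 4.21 − 2.6852 = 1.5248%.

TFP growth was 1.52%.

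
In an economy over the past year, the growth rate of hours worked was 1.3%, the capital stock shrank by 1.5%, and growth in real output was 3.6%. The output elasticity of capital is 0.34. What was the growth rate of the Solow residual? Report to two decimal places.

The Solow residual growth was 3.25%.

Labor's share = 1 − 0.34 = 0.66.
The capital stock: 0.34 × (-1.5) = -0.51 pp.
Hours worked: 0.66 × 1.3 = 0.858 pp.
TFP growth = 3.6 − 0.348 = 3.252%.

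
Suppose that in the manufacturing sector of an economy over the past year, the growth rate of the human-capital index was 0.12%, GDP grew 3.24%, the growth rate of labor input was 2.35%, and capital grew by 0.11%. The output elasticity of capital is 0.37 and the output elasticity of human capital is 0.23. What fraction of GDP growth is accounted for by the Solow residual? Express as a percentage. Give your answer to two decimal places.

The Solow residual accounted for 68.88% of growth.

Labor's share = 1 − 0.37 − 0.23 = 0.4.
Capital: 0.37 × 0.11 = 0.0407 pp.
The human-capital index: 0.23 × 0.12 = 0.0276 pp.
Labor input: 0.4 × 2.35 = 0.94 pp.
TFP growth = 3.24 − 1.0083 = 2.2317%.
TFP share of growth = 2.2317 / 3.24 × 100 = 68.8796%.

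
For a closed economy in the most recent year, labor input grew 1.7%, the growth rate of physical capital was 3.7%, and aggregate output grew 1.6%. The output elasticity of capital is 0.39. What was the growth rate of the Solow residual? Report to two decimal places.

-0.88%

Labor's share = 1 − 0.39 = 0.61.
Physical capital: 0.39 × 3.7 = 1.443 pp.
Labor input: 0.61 × 1.7 = 1.037 pp.
TFP growth = 1.6 − 2.48 = -0.88%.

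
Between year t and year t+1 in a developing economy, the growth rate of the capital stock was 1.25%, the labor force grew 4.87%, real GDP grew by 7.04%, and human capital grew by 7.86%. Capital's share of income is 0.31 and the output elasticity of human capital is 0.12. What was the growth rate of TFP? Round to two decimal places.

Labor's share = 1 − 0.31 − 0.12 = 0.57.
The capital stock: 0.31 × 1.25 = 0.3875 pp.
Human capital: 0.12 × 7.86 = 0.9432 pp.
The labor force: 0.57 × 4.87 = 2.7759 pp.
TFP growth = 7.04 − 4.1066 = 2.9334%.

TFP grew 2.93%.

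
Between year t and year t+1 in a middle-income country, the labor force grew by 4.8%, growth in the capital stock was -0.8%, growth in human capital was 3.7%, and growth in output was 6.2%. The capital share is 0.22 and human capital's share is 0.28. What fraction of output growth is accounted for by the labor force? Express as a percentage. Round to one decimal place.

Labor's share = 1 − 0.22 − 0.28 = 0.5.
The labor force contributed 0.5 × 4.8 = 2.4 pp.
Share of growth = 2.4 / 6.2 × 100 = 38.71%.

38.7%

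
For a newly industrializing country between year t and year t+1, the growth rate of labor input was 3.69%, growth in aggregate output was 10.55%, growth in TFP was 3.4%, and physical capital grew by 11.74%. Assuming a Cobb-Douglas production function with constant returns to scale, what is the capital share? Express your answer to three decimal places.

gY = gA + α·gK + (1−α)·gL, so gY − gA − gL = α(gK − gL).
10.55 − 3.4 − 3.69 = α × (11.74 − 3.69).
3.46 = 8.05 α, so α = 0.42981.

0.430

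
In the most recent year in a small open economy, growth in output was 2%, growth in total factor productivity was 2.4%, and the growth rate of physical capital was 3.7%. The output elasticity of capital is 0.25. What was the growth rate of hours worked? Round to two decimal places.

-1.77%

Labor's share = 1 − 0.25 = 0.75.
gY = gA + 0.25×3.7 + 0.75×g.
0.75×g = 2 − 2.4 − 0.925 = -1.325.
g = -1.325 / 0.75 = -1.7667%.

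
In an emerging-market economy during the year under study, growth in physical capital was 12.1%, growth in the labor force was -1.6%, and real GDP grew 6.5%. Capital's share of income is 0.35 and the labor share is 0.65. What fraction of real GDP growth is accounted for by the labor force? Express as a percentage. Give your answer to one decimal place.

Labor's share = 1 − 0.35 = 0.65.
The labor force contributed 0.65 × (-1.6) = -1.04 pp.
Share of growth = -1.04 / 6.5 × 100 = -16%.

-16.0%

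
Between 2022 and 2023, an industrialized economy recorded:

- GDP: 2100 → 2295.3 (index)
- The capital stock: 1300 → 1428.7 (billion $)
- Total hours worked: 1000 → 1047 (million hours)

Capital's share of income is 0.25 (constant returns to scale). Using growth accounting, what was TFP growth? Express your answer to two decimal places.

3.30%

GDP growth = (2295.3 − 2100) / 2100 = 9.3%.
The capital stock growth = (1428.7 − 1300) / 1300 = 9.9%.
Total hours worked growth = (1047 − 1000) / 1000 = 4.7%.
Labor's share = 1 − 0.25 = 0.75.
The capital stock: 0.25 × 9.9 = 2.475 pp.
Total hours worked: 0.75 × 4.7 = 3.525 pp.
TFP growth = 9.3 − 6 = 3.3%.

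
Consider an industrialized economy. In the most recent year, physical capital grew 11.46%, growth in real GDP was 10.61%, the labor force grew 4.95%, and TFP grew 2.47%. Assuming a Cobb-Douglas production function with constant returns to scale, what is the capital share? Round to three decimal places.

α = 0.490

gY = gA + α·gK + (1−α)·gL, so gY − gA − gL = α(gK − gL).
10.61 − 2.47 − 4.95 = α × (11.46 − 4.95).
3.19 = 6.51 α, so α = 0.49002.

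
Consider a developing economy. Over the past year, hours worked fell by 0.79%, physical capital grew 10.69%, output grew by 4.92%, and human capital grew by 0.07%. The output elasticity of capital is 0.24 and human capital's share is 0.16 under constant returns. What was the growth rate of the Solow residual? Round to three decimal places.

The Solow residual growth was 2.817%.

Labor's share = 1 − 0.24 − 0.16 = 0.6.
Physical capital: 0.24 × 10.69 = 2.5656 pp.
Human capital: 0.16 × 0.07 = 0.0112 pp.
Hours worked: 0.6 × (-0.79) = -0.474 pp.
TFP growth = 4.92 − 2.1028 = 2.8172%.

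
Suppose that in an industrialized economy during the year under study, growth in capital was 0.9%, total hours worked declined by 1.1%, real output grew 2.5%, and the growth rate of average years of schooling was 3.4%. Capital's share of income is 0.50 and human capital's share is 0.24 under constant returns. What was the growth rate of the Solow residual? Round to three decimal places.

1.520%

Labor's share = 1 − 0.5 − 0.24 = 0.26.
Capital: 0.5 × 0.9 = 0.45 pp.
Average years of schooling: 0.24 × 3.4 = 0.816 pp.
Total hours worked: 0.26 × (-1.1) = -0.286 pp.
TFP growth = 2.5 − 0.98 = 1.52%.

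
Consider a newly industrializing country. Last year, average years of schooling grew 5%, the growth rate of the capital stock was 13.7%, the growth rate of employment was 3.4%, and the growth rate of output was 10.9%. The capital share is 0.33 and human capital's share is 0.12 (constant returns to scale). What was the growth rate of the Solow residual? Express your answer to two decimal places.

The Solow residual grew 3.91%.

Labor's share = 1 − 0.33 − 0.12 = 0.55.
The capital stock: 0.33 × 13.7 = 4.521 pp.
Average years of schooling: 0.12 × 5 = 0.6 pp.
Employment: 0.55 × 3.4 = 1.87 pp.
TFP growth = 10.9 − 6.991 = 3.909%.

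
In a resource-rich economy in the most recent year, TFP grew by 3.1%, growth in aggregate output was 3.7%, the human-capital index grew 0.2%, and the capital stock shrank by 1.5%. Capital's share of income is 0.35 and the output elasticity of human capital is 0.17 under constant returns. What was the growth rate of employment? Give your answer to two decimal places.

Labor's share = 1 − 0.35 − 0.17 = 0.48.
gY = gA + 0.35×(-1.5) + 0.17×0.2 + 0.48×g.
0.48×g = 3.7 − 3.1 + 0.491 = 1.091.
g = 1.091 / 0.48 = 2.2729%.

2.27%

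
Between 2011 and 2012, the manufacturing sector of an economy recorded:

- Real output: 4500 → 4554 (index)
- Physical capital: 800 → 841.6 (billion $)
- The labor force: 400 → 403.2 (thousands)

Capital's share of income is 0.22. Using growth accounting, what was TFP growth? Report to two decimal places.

Real output growth = (4554 − 4500) / 4500 = 1.2%.
Physical capital growth = (841.6 − 800) / 800 = 5.2%.
The labor force growth = (403.2 − 400) / 400 = 0.8%.
Labor's share = 1 − 0.22 = 0.78.
Physical capital: 0.22 × 5.2 = 1.144 pp.
The labor force: 0.78 × 0.8 = 0.624 pp.
TFP growth = 1.2 − 1.768 = -0.568%.

-0.57%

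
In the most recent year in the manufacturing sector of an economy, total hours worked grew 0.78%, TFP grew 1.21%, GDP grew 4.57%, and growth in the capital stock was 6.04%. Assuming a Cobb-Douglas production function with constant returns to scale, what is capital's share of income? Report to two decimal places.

gY = gA + α·gK + (1−α)·gL, so gY − gA − gL = α(gK − gL).
4.57 − 1.21 − 0.78 = α × (6.04 − 0.78).
2.58 = 5.26 α, so α = 0.4905.

0.49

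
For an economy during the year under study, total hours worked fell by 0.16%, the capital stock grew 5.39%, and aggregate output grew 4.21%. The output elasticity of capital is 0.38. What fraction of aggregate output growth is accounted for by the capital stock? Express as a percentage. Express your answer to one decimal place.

The capital stock accounted for 48.7% of growth.

The capital stock contributed 0.38 × 5.39 = 2.0482 pp.
Share of growth = 2.0482 / 4.21 × 100 = 48.651%.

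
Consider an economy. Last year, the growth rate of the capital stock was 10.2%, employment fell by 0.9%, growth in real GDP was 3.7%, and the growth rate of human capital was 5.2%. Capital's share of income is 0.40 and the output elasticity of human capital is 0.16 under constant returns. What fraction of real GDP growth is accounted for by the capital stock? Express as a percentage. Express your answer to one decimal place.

110.3%

The capital stock contributed 0.4 × 10.2 = 4.08 pp.
Share of growth = 4.08 / 3.7 × 100 = 110.27%.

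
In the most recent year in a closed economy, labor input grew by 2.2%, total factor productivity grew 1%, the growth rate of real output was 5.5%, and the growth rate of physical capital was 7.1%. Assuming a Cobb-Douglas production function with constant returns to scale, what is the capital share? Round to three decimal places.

The capital share is 0.469.

gY = gA + α·gK + (1−α)·gL, so gY − gA − gL = α(gK − gL).
5.5 − 1 − 2.2 = α × (7.1 − 2.2).
2.3 = 4.9 α, so α = 0.46939.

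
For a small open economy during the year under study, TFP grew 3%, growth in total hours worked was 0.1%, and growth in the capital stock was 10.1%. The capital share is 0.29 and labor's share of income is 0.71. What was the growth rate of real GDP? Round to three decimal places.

Labor's share = 1 − 0.29 = 0.71.
The capital stock: 0.29 × 10.1 = 2.929 pp.
Total hours worked: 0.71 × 0.1 = 0.071 pp.
Output growth = 3 + 3 = 6%.

Real GDP growth was 6.000%.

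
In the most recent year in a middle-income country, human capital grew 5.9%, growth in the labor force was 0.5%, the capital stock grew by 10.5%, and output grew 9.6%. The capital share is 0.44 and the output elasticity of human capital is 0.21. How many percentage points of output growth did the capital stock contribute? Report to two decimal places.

Contribution = share × growth = 0.44 × 10.5 = 4.62 pp.

4.62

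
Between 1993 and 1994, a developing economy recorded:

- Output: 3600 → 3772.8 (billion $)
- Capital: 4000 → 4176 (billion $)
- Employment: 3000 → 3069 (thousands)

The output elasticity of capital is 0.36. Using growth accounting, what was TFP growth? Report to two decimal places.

Output growth = (3772.8 − 3600) / 3600 = 4.8%.
Capital growth = (4176 − 4000) / 4000 = 4.4%.
Employment growth = (3069 − 3000) / 3000 = 2.3%.
Labor's share = 1 − 0.36 = 0.64.
Capital: 0.36 × 4.4 = 1.584 pp.
Employment: 0.64 × 2.3 = 1.472 pp.
TFP growth = 4.8 − 3.056 = 1.744%.

TFP grew 1.74%.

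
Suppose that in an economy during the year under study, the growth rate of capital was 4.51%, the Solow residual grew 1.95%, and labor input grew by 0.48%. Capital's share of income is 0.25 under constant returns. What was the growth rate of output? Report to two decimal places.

Output growth was 3.44%.

Labor's share = 1 − 0.25 = 0.75.
Capital: 0.25 × 4.51 = 1.1275 pp.
Labor input: 0.75 × 0.48 = 0.36 pp.
Output growth = 1.95 + 1.4875 = 3.4375%.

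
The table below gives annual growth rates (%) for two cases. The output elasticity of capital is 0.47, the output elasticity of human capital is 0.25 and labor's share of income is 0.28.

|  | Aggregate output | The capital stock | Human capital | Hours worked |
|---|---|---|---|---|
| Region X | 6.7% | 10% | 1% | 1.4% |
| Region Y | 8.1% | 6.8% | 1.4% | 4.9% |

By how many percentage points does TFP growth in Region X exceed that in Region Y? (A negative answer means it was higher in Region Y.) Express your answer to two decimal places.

Labor's share = 1 − 0.47 − 0.25 = 0.28.
Region X: TFP = 6.7 − 4.7 − 0.25 − 0.392 = 1.358%.
Region Y: TFP = 8.1 − 3.196 − 0.35 − 1.372 = 3.182%.
Difference = 1.358 − (3.182) = -1.824 pp.

-1.82 percentage points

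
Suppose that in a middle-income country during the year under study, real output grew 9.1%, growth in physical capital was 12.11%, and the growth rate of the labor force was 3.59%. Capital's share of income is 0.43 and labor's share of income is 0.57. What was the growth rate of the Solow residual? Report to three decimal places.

Labor's share = 1 − 0.43 = 0.57.
Physical capital: 0.43 × 12.11 = 5.2073 pp.
The labor force: 0.57 × 3.59 = 2.0463 pp.
TFP growth = 9.1 − 7.2536 = 1.8464%.

1.846%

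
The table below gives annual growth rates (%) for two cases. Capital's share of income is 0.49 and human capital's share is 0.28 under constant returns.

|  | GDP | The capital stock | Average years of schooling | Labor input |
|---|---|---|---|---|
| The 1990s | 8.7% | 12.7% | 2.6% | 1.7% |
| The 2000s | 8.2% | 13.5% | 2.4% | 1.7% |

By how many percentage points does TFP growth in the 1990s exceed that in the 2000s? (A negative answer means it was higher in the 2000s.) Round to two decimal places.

0.84 percentage points

Labor's share = 1 − 0.49 − 0.28 = 0.23.
The 1990s: TFP = 8.7 − 6.223 − 0.728 − 0.391 = 1.358%.
The 2000s: TFP = 8.2 − 6.615 − 0.672 − 0.391 = 0.522%.
Difference = 1.358 − (0.522) = 0.836 pp.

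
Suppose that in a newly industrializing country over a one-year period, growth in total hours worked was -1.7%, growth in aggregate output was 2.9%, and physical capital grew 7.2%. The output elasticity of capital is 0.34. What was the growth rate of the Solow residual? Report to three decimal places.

Labor's share = 1 − 0.34 = 0.66.
Physical capital: 0.34 × 7.2 = 2.448 pp.
Total hours worked: 0.66 × (-1.7) = -1.122 pp.
TFP growth = 2.9 − 1.326 = 1.574%.

1.574%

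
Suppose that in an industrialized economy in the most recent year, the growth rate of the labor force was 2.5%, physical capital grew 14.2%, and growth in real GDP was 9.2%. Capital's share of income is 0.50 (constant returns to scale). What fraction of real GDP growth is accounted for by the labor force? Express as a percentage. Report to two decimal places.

Labor's share = 1 − 0.5 = 0.5.
The labor force contributed 0.5 × 2.5 = 1.25 pp.
Share of growth = 1.25 / 9.2 × 100 = 13.587%.

13.59%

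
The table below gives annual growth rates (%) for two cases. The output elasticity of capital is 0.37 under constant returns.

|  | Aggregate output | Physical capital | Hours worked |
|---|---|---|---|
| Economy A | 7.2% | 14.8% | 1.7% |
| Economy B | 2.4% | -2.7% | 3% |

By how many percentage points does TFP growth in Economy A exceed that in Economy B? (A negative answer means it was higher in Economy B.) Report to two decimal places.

-0.86 percentage points

Labor's share = 1 − 0.37 = 0.63.
Economy A: TFP = 7.2 − 5.476 − 1.071 = 0.653%.
Economy B: TFP = 2.4 + 0.999 − 1.89 = 1.509%.
Difference = 0.653 − (1.509) = -0.856 pp.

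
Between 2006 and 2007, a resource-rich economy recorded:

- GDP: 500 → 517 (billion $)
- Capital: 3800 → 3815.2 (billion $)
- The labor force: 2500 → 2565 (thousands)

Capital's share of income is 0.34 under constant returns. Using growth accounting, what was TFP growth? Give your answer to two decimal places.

TFP grew 1.55%.

GDP growth = (517 − 500) / 500 = 3.4%.
Capital growth = (3815.2 − 3800) / 3800 = 0.4%.
The labor force growth = (2565 − 2500) / 2500 = 2.6%.
Labor's share = 1 − 0.34 = 0.66.
Capital: 0.34 × 0.4 = 0.136 pp.
The labor force: 0.66 × 2.6 = 1.716 pp.
TFP growth = 3.4 − 1.852 = 1.548%.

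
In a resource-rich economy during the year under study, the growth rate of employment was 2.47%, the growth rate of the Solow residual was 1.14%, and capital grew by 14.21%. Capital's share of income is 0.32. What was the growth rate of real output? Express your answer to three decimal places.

7.367%

Labor's share = 1 − 0.32 = 0.68.
Capital: 0.32 × 14.21 = 4.5472 pp.
Employment: 0.68 × 2.47 = 1.6796 pp.
Output growth = 1.14 + 6.2268 = 7.3668%.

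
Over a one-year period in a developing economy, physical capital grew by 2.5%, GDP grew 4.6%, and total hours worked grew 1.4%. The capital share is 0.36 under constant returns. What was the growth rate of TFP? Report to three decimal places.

TFP growth was 2.804%.

Labor's share = 1 − 0.36 = 0.64.
Physical capital: 0.36 × 2.5 = 0.9 pp.
Total hours worked: 0.64 × 1.4 = 0.896 pp.
TFP growth = 4.6 − 1.796 = 2.804%.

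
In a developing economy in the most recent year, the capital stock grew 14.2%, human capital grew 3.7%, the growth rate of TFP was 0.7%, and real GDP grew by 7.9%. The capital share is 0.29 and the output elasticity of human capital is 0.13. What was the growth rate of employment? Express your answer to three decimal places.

4.484%

Labor's share = 1 − 0.29 − 0.13 = 0.58.
gY = gA + 0.29×14.2 + 0.13×3.7 + 0.58×g.
0.58×g = 7.9 − 0.7 − 4.599 = 2.601.
g = 2.601 / 0.58 = 4.48448%.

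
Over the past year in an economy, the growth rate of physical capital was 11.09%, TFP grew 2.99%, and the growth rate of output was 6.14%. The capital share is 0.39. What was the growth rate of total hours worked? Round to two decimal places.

-1.93%

Labor's share = 1 − 0.39 = 0.61.
gY = gA + 0.39×11.09 + 0.61×g.
0.61×g = 6.14 − 2.99 − 4.3251 = -1.1751.
g = -1.1751 / 0.61 = -1.9264%.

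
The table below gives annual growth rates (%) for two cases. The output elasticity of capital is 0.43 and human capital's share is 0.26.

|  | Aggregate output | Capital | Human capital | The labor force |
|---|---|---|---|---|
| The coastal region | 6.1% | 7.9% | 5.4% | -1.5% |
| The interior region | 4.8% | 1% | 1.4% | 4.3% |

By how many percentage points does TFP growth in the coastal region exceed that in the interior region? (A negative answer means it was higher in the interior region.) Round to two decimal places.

Labor's share = 1 − 0.43 − 0.26 = 0.31.
The coastal region: TFP = 6.1 − 3.397 − 1.404 + 0.465 = 1.764%.
The interior region: TFP = 4.8 − 0.43 − 0.364 − 1.333 = 2.673%.
Difference = 1.764 − (2.673) = -0.909 pp.

-0.91 percentage points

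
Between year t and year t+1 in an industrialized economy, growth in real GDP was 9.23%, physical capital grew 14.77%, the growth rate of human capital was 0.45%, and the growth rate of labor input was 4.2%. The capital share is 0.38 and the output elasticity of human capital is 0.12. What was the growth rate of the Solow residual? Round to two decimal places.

The Solow residual growth was 1.46%.

Labor's share = 1 − 0.38 − 0.12 = 0.5.
Physical capital: 0.38 × 14.77 = 5.6126 pp.
Human capital: 0.12 × 0.45 = 0.054 pp.
Labor input: 0.5 × 4.2 = 2.1 pp.
TFP growth = 9.23 − 7.7666 = 1.4634%.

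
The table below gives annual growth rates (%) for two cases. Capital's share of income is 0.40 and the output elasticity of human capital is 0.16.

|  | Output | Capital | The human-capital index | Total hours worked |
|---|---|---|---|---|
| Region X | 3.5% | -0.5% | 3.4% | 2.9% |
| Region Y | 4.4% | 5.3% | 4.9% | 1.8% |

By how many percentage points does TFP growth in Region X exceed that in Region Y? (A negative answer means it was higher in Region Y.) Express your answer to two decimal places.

Labor's share = 1 − 0.4 − 0.16 = 0.44.
Region X: TFP = 3.5 + 0.2 − 0.544 − 1.276 = 1.88%.
Region Y: TFP = 4.4 − 2.12 − 0.784 − 0.792 = 0.704%.
Difference = 1.88 − (0.704) = 1.176 pp.

1.18 percentage points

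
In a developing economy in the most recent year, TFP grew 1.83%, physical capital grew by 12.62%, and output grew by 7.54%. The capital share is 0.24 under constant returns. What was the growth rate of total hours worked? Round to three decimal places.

Labor's share = 1 − 0.24 = 0.76.
gY = gA + 0.24×12.62 + 0.76×g.
0.76×g = 7.54 − 1.83 − 3.0288 = 2.6812.
g = 2.6812 / 0.76 = 3.52789%.

3.528%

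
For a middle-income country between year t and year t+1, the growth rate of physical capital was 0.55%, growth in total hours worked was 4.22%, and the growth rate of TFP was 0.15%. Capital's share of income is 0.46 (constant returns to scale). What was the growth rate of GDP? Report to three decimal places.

GDP growth was 2.682%.

Labor's share = 1 − 0.46 = 0.54.
Physical capital: 0.46 × 0.55 = 0.253 pp.
Total hours worked: 0.54 × 4.22 = 2.2788 pp.
Output growth = 0.15 + 2.5318 = 2.6818%.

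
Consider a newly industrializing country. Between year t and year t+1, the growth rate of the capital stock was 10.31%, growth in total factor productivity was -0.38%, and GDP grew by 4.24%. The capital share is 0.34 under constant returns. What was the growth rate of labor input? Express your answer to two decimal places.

Labor's share = 1 − 0.34 = 0.66.
gY = gA + 0.34×10.31 + 0.66×g.
0.66×g = 4.24 + 0.38 − 3.5054 = 1.1146.
g = 1.1146 / 0.66 = 1.6888%.

Labor input grew 1.69%.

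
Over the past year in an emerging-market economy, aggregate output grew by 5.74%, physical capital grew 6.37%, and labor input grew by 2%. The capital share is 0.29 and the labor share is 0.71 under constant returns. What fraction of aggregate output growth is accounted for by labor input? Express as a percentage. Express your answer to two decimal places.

Labor's share = 1 − 0.29 = 0.71.
Labor input contributed 0.71 × 2 = 1.42 pp.
Share of growth = 1.42 / 5.74 × 100 = 24.7387%.

24.74%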